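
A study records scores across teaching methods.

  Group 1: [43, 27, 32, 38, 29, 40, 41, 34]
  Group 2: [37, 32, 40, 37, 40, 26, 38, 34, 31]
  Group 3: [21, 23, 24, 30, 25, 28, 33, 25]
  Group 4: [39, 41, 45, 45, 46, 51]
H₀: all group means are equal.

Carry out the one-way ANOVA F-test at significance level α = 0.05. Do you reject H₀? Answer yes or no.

Group means [35.50, 35.00, 26.12, 44.50], grand mean 34.677
SSB = Σnᵢ(x̄ᵢ−x̄)² = 1170.399; SSW = ΣΣ(x−x̄ᵢ)² = 612.375
MSB = 1170.399/3 = 390.1331; MSW = 612.375/27 = 22.6806
F = MSB/MSW = 17.2012
df = (3, 27)
p-value (upper-tail) = 0.00000
At α=0.05: p < α → reject H₀

reject H₀: yes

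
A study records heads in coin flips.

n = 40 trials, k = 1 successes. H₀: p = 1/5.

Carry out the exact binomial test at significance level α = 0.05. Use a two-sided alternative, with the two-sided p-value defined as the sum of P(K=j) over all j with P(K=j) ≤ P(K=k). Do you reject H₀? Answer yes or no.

Exact binomial: n=40, k=1, p₀=1/5=0.2000
P(X=j) = C(n,j)·p₀^j·(1−p₀)^(n−j); p = Σ P(X=j) over j with P(X=j) ≤ P(X=1)
p-value (two-sided) = 0.00245
At α=0.05: p < α → reject H₀

reject H₀: yes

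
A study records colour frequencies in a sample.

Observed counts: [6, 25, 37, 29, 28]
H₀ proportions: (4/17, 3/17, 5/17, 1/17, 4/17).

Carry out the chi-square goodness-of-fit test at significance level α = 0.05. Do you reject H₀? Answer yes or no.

reject H₀: yes

n = 125; E_i = n·p_i = [29.41, 22.06, 36.76, 7.35, 29.41]
χ² = (6−29.41)²/29.41 + (25−22.06)²/22.06 + (37−36.76)²/36.76 + (29−7.35)²/7.35 + (28−29.41)²/29.41 = 82.8261
df = 4
p-value (upper-tail) = 0.00000
At α=0.05: p < α → reject H₀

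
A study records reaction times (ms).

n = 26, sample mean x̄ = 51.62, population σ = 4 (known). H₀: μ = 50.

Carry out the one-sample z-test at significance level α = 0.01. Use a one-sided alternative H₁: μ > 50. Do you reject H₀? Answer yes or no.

reject H₀: no

SE = σ/√n = 4/√26 = 0.7845
z = (x̄−μ₀)/SE = (51.62−50)/0.7845 = 2.0651
p-value (one-sided, H₁ greater) = 0.01946
At α=0.01: p ≥ α → fail to reject H₀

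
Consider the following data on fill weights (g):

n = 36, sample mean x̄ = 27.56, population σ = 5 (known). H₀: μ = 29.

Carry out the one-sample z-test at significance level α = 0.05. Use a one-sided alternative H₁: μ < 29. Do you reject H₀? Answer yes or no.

reject H₀: yes

SE = σ/√n = 5/√36 = 0.8333
z = (x̄−μ₀)/SE = (27.56−29)/0.8333 = -1.7280
p-value (one-sided, H₁ less) = 0.04199
At α=0.05: p < α → reject H₀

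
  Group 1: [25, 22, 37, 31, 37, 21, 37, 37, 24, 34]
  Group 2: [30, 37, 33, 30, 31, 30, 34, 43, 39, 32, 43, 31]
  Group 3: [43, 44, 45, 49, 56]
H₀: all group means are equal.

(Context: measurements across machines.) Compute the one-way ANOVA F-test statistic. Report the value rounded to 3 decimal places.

test statistic = 14.674

Group means [30.50, 34.42, 47.40], grand mean 35.370
SSB = Σnᵢ(x̄ᵢ−x̄)² = 971.680; SSW = ΣΣ(x−x̄ᵢ)² = 794.617
MSB = 971.680/2 = 485.8398; MSW = 794.617/24 = 33.1090
F = MSB/MSW = 14.6739
df = (2, 24)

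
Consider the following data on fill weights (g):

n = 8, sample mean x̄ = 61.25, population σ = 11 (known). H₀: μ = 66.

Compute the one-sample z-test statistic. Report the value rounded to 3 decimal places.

test statistic = -1.221

SE = σ/√n = 11/√8 = 3.8891
z = (x̄−μ₀)/SE = (61.25−66)/3.8891 = -1.2214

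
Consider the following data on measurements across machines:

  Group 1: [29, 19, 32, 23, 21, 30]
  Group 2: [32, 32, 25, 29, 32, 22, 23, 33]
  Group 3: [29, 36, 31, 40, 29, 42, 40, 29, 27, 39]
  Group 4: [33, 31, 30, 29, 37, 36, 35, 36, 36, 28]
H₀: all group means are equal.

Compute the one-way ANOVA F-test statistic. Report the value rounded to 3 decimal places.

test statistic = 5.369

Group means [25.67, 28.50, 34.20, 33.10], grand mean 31.029
SSB = Σnᵢ(x̄ᵢ−x̄)² = 367.137; SSW = ΣΣ(x−x̄ᵢ)² = 683.833
MSB = 367.137/3 = 122.3791; MSW = 683.833/30 = 22.7944
F = MSB/MSW = 5.3688
df = (3, 30)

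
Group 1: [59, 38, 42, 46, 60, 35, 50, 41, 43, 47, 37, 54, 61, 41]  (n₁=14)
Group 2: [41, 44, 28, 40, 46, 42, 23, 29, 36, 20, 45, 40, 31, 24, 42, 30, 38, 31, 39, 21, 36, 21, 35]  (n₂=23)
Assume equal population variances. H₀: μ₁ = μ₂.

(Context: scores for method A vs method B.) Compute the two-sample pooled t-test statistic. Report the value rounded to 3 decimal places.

test statistic = 4.421

x̄₁=46.714, s₁=8.792, n₁=14
x̄₂=34.000, s₂=8.296, n₂=23
s_p² = [13·8.792² + 22·8.296²]/35 = 71.9673
SE = √(s_p²·(1/14+1/23)) = 2.8757
t = (46.714−34.000)/2.8757 = 4.4213
df = 35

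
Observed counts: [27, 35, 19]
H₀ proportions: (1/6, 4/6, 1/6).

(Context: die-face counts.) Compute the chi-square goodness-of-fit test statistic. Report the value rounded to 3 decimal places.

test statistic = 22.426

n = 81; E_i = n·p_i = [13.50, 54.00, 13.50]
χ² = (27−13.50)²/13.50 + (35−54.00)²/54.00 + (19−13.50)²/13.50 = 22.4259
df = 2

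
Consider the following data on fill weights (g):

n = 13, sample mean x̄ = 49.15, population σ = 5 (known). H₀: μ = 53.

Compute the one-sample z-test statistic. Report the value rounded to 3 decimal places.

SE = σ/√n = 5/√13 = 1.3868
z = (x̄−μ₀)/SE = (49.15−53)/1.3868 = -2.7763

test statistic = -2.776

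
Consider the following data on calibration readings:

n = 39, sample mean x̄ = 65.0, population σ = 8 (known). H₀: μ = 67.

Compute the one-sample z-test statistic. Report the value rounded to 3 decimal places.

test statistic = -1.561

SE = σ/√n = 8/√39 = 1.2810
z = (x̄−μ₀)/SE = (65.0−67)/1.2810 = -1.5612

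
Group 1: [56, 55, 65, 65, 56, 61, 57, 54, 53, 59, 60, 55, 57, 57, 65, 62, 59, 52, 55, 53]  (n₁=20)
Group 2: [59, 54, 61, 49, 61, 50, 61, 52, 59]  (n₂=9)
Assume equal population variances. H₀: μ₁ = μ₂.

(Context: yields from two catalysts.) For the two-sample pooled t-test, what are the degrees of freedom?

degrees of freedom = 27

df = n₁ + n₂ − 2 = 20 + 9 − 2 = 27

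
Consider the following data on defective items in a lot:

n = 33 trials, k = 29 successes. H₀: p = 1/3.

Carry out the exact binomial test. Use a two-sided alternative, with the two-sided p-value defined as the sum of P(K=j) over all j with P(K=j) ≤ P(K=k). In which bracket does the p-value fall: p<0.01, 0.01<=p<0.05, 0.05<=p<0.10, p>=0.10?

Exact binomial: n=33, k=29, p₀=1/3=0.3333
P(X=j) = C(n,j)·p₀^j·(1−p₀)^(n−j); p = Σ P(X=j) over j with P(X=j) ≤ P(X=29)
p-value (two-sided) = 0.00000
→ bracket: p<0.01

p-value bracket: p<0.01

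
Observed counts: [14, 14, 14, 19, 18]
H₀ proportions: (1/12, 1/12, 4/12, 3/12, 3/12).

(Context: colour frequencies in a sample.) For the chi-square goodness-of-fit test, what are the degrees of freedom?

degrees of freedom = 4

df = k − 1 = 5 − 1 = 4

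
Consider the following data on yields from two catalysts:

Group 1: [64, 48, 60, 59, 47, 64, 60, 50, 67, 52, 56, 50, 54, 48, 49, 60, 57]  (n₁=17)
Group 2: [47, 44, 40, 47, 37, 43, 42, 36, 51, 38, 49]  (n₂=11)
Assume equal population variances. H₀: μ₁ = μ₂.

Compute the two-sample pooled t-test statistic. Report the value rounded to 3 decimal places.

x̄₁=55.588, s₁=6.394, n₁=17
x̄₂=43.091, s₂=5.029, n₂=11
s_p² = [16·6.394² + 10·5.029²]/26 = 34.8856
SE = √(s_p²·(1/17+1/11)) = 2.2855
t = (55.588−43.091)/2.2855 = 5.4681
df = 26

test statistic = 5.468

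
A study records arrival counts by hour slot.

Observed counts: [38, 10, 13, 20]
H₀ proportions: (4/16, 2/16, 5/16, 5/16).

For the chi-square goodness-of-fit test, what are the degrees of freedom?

degrees of freedom = 3

df = k − 1 = 4 − 1 = 3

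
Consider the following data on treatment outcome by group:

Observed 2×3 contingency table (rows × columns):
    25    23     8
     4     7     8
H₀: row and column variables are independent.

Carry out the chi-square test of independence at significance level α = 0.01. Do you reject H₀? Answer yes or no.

reject H₀: no

Row totals [56, 19], col totals [29, 30, 16], n=75
χ² = (25−21.65)²/21.65 + (23−22.40)²/22.40 + (8−11.95)²/11.95 + (4−7.35)²/7.35 + (7−7.60)²/7.60 + (8−4.05)²/4.05 = 7.2518
df = 2
p-value (upper-tail) = 0.02662
At α=0.01: p ≥ α → fail to reject H₀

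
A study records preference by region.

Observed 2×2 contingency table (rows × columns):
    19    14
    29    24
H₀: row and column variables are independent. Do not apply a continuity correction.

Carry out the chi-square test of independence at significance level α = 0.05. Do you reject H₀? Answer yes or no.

reject H₀: no

Row totals [33, 53], col totals [48, 38], n=86
χ² = (19−18.42)²/18.42 + (14−14.58)²/14.58 + (29−29.58)²/29.58 + (24−23.42)²/23.42 = 0.0674
df = 1
p-value (upper-tail) = 0.79517
At α=0.05: p ≥ α → fail to reject H₀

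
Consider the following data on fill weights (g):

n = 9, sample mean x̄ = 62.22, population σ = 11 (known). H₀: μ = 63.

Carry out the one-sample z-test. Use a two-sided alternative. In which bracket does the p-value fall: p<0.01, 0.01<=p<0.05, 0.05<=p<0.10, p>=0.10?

SE = σ/√n = 11/√9 = 3.6667
z = (x̄−μ₀)/SE = (62.22−63)/3.6667 = -0.2127
p-value (two-sided) = 0.83154
→ bracket: p>=0.10

p-value bracket: p>=0.10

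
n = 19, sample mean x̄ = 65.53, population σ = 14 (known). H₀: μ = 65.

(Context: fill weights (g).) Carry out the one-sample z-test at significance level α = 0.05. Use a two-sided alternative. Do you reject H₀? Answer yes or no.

reject H₀: no

SE = σ/√n = 14/√19 = 3.2118
z = (x̄−μ₀)/SE = (65.53−65)/3.2118 = 0.1650
p-value (two-sided) = 0.86893
At α=0.05: p ≥ α → fail to reject H₀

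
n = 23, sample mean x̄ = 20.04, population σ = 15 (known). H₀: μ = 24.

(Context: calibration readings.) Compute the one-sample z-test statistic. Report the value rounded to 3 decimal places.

test statistic = -1.266

SE = σ/√n = 15/√23 = 3.1277
z = (x̄−μ₀)/SE = (20.04−24)/3.1277 = -1.2661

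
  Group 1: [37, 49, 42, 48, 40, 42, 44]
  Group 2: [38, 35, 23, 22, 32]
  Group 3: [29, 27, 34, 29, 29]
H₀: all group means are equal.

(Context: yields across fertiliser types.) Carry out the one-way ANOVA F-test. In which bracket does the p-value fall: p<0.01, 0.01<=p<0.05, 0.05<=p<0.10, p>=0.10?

Group means [43.14, 30.00, 29.60], grand mean 35.294
SSB = Σnᵢ(x̄ᵢ−x̄)² = 733.472; SSW = ΣΣ(x−x̄ᵢ)² = 342.057
MSB = 733.472/2 = 366.7361; MSW = 342.057/14 = 24.4327
F = MSB/MSW = 15.0101
df = (2, 14)
p-value (upper-tail) = 0.00033
→ bracket: p<0.01

p-value bracket: p<0.01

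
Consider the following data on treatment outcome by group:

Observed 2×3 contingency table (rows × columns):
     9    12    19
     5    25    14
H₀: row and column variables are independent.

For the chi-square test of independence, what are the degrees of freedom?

df = (r−1)(c−1) = (2−1)·(3−1) = 2

degrees of freedom = 2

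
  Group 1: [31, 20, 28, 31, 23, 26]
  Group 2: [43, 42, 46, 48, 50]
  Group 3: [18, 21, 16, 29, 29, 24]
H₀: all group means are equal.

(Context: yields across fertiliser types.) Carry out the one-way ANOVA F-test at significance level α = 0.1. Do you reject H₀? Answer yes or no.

Group means [26.50, 45.80, 22.83], grand mean 30.882
SSB = Σnᵢ(x̄ᵢ−x̄)² = 1616.631; SSW = ΣΣ(x−x̄ᵢ)² = 293.133
MSB = 1616.631/2 = 808.3157; MSW = 293.133/14 = 20.9381
F = MSB/MSW = 38.6050
df = (2, 14)
p-value (upper-tail) = 0.00000
At α=0.1: p < α → reject H₀

reject H₀: yes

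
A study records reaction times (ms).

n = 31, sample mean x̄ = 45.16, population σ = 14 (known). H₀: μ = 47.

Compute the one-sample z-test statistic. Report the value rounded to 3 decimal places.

SE = σ/√n = 14/√31 = 2.5145
z = (x̄−μ₀)/SE = (45.16−47)/2.5145 = -0.7318

test statistic = -0.732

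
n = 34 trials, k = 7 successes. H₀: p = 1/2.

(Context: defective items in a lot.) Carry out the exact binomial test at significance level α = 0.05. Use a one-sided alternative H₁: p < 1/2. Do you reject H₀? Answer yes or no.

Exact binomial: n=34, k=7, p₀=1/2=0.5000
P(X≤7) from Σ C(n,i)·p₀^i·(1−p₀)^(n−i)
p-value (one-sided, H₁ less) = 0.00041
At α=0.05: p < α → reject H₀

reject H₀: yes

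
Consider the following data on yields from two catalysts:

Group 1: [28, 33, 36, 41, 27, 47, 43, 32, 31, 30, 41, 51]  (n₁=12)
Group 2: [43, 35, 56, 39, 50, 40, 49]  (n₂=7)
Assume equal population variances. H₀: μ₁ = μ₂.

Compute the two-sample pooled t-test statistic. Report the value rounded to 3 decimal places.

x̄₁=36.667, s₁=7.808, n₁=12
x̄₂=44.571, s₂=7.368, n₂=7
s_p² = [11·7.808² + 6·7.368²]/17 = 58.6106
SE = √(s_p²·(1/12+1/7)) = 3.6410
t = (36.667−44.571)/3.6410 = -2.1710
df = 17

test statistic = -2.171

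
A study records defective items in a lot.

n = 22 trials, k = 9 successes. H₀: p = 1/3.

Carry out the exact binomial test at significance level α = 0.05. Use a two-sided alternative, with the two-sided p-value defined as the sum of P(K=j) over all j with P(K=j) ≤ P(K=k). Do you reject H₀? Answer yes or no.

Exact binomial: n=22, k=9, p₀=1/3=0.3333
P(X=j) = C(n,j)·p₀^j·(1−p₀)^(n−j); p = Σ P(X=j) over j with P(X=j) ≤ P(X=9)
p-value (two-sided) = 0.49915
At α=0.05: p ≥ α → fail to reject H₀

reject H₀: no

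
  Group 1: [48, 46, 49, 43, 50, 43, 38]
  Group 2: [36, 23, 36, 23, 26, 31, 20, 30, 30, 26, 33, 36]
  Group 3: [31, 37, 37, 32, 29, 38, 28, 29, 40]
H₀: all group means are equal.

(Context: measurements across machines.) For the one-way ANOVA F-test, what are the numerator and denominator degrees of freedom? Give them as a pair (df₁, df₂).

k = 3 groups, N = 28 total
df = (k−1, N−k) = (3−1, 28−3) = (2, 25)

degrees of freedom = [2, 25]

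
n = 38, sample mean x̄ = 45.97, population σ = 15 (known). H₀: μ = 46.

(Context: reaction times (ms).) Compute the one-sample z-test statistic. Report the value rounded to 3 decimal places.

SE = σ/√n = 15/√38 = 2.4333
z = (x̄−μ₀)/SE = (45.97−46)/2.4333 = -0.0123

test statistic = -0.012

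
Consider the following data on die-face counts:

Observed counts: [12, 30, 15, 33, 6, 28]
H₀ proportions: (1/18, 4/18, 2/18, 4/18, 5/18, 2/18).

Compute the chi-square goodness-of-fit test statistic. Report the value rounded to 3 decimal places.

test statistic = 43.364

n = 124; E_i = n·p_i = [6.89, 27.56, 13.78, 27.56, 34.44, 13.78]
χ² = (12−6.89)²/6.89 + (30−27.56)²/27.56 + (15−13.78)²/13.78 + (33−27.56)²/27.56 + (6−34.44)²/34.44 + (28−13.78)²/13.78 = 43.3637
df = 5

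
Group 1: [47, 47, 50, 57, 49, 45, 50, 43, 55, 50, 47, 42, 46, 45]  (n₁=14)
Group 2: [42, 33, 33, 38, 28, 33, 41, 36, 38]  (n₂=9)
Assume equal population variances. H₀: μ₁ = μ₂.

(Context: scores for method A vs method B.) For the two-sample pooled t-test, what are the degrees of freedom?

df = n₁ + n₂ − 2 = 14 + 9 − 2 = 21

degrees of freedom = 21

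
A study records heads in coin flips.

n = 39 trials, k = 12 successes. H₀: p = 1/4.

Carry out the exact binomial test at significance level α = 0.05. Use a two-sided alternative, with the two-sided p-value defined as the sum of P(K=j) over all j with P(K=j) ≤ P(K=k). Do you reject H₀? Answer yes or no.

Exact binomial: n=39, k=12, p₀=1/4=0.2500
P(X=j) = C(n,j)·p₀^j·(1−p₀)^(n−j); p = Σ P(X=j) over j with P(X=j) ≤ P(X=12)
p-value (two-sided) = 0.45867
At α=0.05: p ≥ α → fail to reject H₀

reject H₀: no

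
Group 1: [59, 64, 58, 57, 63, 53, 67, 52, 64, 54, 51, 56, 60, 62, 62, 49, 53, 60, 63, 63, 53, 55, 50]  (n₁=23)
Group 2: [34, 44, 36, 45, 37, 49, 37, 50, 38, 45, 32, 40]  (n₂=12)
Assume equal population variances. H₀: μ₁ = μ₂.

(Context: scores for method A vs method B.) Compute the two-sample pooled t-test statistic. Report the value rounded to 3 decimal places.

test statistic = 8.825

x̄₁=57.739, s₁=5.233, n₁=23
x̄₂=40.583, s₂=5.885, n₂=12
s_p² = [22·5.233² + 11·5.885²]/33 = 29.7985
SE = √(s_p²·(1/23+1/12)) = 1.9439
t = (57.739−40.583)/1.9439 = 8.8254
df = 33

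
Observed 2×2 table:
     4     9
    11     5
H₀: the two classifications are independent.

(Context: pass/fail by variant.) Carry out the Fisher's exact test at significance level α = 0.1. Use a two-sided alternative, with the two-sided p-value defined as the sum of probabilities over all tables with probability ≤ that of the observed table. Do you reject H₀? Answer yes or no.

reject H₀: yes

Margins: r₁=13, r₂=16, c₁=15, c₂=14, n=29
p_obs = C(13,4)·C(16,11)/C(29,15); sum pmf over tables with pmf ≤ p_obs
p-value (two-sided) = 0.06560
At α=0.1: p < α → reject H₀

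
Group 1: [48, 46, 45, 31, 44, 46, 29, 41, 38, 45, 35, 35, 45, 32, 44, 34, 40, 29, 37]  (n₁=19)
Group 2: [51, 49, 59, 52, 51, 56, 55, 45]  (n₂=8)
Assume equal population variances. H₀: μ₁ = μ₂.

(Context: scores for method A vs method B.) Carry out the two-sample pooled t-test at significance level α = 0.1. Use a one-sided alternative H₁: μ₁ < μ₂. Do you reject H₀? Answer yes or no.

reject H₀: yes

x̄₁=39.158, s₁=6.309, n₁=19
x̄₂=52.250, s₂=4.367, n₂=8
s_p² = [18·6.309² + 7·4.367²]/25 = 34.0011
SE = √(s_p²·(1/19+1/8)) = 2.4576
t = (39.158−52.250)/2.4576 = -5.3273
df = 25
p-value (one-sided, H₁ less) = 0.00001
At α=0.1: p < α → reject H₀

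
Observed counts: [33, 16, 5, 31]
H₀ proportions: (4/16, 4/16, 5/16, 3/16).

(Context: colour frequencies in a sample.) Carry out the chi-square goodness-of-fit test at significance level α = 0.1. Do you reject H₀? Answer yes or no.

reject H₀: yes

n = 85; E_i = n·p_i = [21.25, 21.25, 26.56, 15.94]
χ² = (33−21.25)²/21.25 + (16−21.25)²/21.25 + (5−26.56)²/26.56 + (31−15.94)²/15.94 = 39.5333
df = 3
p-value (upper-tail) = 0.00000
At α=0.1: p < α → reject H₀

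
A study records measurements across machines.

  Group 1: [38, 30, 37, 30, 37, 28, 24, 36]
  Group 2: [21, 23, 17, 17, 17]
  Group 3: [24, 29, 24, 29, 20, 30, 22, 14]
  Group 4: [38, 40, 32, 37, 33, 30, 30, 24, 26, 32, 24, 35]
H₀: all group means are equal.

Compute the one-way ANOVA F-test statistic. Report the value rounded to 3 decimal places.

Group means [32.50, 19.00, 24.00, 31.75], grand mean 28.121
SSB = Σnᵢ(x̄ᵢ−x̄)² = 863.265; SSW = ΣΣ(x−x̄ᵢ)² = 732.250
MSB = 863.265/3 = 287.7551; MSW = 732.250/29 = 25.2500
F = MSB/MSW = 11.3962
df = (3, 29)

test statistic = 11.396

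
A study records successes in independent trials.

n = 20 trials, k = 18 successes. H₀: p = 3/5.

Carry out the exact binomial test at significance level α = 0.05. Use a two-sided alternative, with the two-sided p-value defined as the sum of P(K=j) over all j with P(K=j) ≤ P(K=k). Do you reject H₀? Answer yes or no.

Exact binomial: n=20, k=18, p₀=3/5=0.6000
P(X=j) = C(n,j)·p₀^j·(1−p₀)^(n−j); p = Σ P(X=j) over j with P(X=j) ≤ P(X=18)
p-value (two-sided) = 0.00522
At α=0.05: p < α → reject H₀

reject H₀: yes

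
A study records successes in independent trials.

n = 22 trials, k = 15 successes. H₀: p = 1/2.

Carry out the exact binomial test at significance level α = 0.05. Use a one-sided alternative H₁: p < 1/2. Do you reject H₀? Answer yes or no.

reject H₀: no

Exact binomial: n=22, k=15, p₀=1/2=0.5000
P(X≤15) from Σ C(n,i)·p₀^i·(1−p₀)^(n−i)
p-value (one-sided, H₁ less) = 0.97376
At α=0.05: p ≥ α → fail to reject H₀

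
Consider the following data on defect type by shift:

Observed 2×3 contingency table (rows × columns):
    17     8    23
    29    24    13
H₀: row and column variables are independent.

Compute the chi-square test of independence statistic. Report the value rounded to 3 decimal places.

Row totals [48, 66], col totals [46, 32, 36], n=114
χ² = (17−19.37)²/19.37 + (8−13.47)²/13.47 + (23−15.16)²/15.16 + (29−26.63)²/26.63 + (24−18.53)²/18.53 + (13−20.84)²/20.84 = 11.3490
df = 2

test statistic = 11.349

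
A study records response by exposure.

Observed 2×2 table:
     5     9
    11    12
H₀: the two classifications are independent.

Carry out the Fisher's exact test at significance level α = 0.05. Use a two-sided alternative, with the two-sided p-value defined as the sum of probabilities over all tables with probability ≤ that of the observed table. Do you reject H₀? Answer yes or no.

reject H₀: no

Margins: r₁=14, r₂=23, c₁=16, c₂=21, n=37
p_obs = C(14,5)·C(23,11)/C(37,16); sum pmf over tables with pmf ≤ p_obs
p-value (two-sided) = 0.51535
At α=0.05: p ≥ α → fail to reject H₀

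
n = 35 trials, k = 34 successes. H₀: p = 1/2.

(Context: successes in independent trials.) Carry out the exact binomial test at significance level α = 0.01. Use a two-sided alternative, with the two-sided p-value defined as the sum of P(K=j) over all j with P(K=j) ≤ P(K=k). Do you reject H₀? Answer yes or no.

reject H₀: yes

Exact binomial: n=35, k=34, p₀=1/2=0.5000
P(X=j) = C(n,j)·p₀^j·(1−p₀)^(n−j); p = Σ P(X=j) over j with P(X=j) ≤ P(X=34)
p-value (two-sided) = 0.00000
At α=0.01: p < α → reject H₀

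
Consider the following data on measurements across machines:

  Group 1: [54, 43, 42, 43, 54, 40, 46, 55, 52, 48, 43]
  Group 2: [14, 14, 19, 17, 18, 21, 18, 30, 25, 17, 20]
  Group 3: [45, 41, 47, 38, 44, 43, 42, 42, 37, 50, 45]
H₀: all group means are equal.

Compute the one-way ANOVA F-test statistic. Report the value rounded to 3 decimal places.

test statistic = 111.320

Group means [47.27, 19.36, 43.09], grand mean 36.576
SSB = Σnᵢ(x̄ᵢ−x̄)² = 4984.424; SSW = ΣΣ(x−x̄ᵢ)² = 671.636
MSB = 4984.424/2 = 2492.2121; MSW = 671.636/30 = 22.3879
F = MSB/MSW = 111.3197
df = (2, 30)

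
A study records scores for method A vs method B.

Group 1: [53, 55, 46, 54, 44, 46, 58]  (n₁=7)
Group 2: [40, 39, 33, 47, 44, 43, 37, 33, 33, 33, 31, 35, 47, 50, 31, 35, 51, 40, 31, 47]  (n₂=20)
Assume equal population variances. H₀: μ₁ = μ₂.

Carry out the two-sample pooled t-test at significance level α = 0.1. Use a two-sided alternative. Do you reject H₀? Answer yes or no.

x̄₁=50.857, s₁=5.429, n₁=7
x̄₂=39.000, s₂=6.775, n₂=20
s_p² = [6·5.429² + 19·6.775²]/25 = 41.9543
SE = √(s_p²·(1/7+1/20)) = 2.8445
t = (50.857−39.000)/2.8445 = 4.1684
df = 25
p-value (two-sided) = 0.00032
At α=0.1: p < α → reject H₀

reject H₀: yes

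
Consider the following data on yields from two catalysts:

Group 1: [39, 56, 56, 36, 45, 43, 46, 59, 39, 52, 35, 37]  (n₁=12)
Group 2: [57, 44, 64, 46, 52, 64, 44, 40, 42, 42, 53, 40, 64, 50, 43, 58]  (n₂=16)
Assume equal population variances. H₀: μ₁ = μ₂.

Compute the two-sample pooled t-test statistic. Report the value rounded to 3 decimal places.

x̄₁=45.250, s₁=8.572, n₁=12
x̄₂=50.188, s₂=8.864, n₂=16
s_p² = [11·8.572² + 15·8.864²]/26 = 76.4111
SE = √(s_p²·(1/12+1/16)) = 3.3382
t = (45.250−50.188)/3.3382 = -1.4791
df = 26

test statistic = -1.479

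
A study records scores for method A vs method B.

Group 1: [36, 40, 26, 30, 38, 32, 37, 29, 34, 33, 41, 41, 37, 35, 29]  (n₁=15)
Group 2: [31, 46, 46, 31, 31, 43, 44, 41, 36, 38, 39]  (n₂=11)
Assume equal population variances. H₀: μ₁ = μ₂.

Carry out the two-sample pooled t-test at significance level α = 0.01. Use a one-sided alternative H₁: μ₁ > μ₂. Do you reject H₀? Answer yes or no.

reject H₀: no

x̄₁=34.533, s₁=4.658, n₁=15
x̄₂=38.727, s₂=5.867, n₂=11
s_p² = [14·4.658² + 10·5.867²]/24 = 26.9965
SE = √(s_p²·(1/15+1/11)) = 2.0625
t = (34.533−38.727)/2.0625 = -2.0334
df = 24
p-value (one-sided, H₁ greater) = 0.97339
At α=0.01: p ≥ α → fail to reject H₀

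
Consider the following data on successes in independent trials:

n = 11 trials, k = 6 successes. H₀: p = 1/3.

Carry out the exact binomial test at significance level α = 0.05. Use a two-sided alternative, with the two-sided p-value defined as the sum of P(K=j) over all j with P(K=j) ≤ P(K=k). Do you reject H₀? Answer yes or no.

Exact binomial: n=11, k=6, p₀=1/3=0.3333
P(X=j) = C(n,j)·p₀^j·(1−p₀)^(n−j); p = Σ P(X=j) over j with P(X=j) ≤ P(X=6)
p-value (two-sided) = 0.19723
At α=0.05: p ≥ α → fail to reject H₀

reject H₀: no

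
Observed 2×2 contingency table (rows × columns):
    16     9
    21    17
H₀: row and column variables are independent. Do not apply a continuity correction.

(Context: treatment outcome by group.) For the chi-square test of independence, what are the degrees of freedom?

degrees of freedom = 1

df = (r−1)(c−1) = (2−1)·(2−1) = 1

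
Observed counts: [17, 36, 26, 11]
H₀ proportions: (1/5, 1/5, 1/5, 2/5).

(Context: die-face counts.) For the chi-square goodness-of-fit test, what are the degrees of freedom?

degrees of freedom = 3

df = k − 1 = 4 − 1 = 3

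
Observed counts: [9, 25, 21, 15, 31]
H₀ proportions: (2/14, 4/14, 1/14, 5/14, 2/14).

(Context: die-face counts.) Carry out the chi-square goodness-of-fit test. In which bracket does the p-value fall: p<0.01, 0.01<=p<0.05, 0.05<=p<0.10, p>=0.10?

p-value bracket: p<0.01

n = 101; E_i = n·p_i = [14.43, 28.86, 7.21, 36.07, 14.43]
χ² = (9−14.43)²/14.43 + (25−28.86)²/28.86 + (21−7.21)²/7.21 + (15−36.07)²/36.07 + (31−14.43)²/14.43 = 60.2426
df = 4
p-value (upper-tail) = 0.00000
→ bracket: p<0.01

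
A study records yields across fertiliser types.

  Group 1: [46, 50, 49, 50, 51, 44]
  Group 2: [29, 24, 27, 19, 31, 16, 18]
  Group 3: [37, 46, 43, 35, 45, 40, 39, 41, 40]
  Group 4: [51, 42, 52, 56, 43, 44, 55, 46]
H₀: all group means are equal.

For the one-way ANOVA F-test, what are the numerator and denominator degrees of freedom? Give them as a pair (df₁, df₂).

k = 4 groups, N = 30 total
df = (k−1, N−k) = (4−1, 30−4) = (3, 26)

degrees of freedom = [3, 26]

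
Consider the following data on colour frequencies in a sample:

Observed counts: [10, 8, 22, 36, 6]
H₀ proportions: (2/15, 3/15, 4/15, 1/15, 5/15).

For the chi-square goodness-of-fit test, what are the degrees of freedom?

degrees of freedom = 4

df = k − 1 = 5 − 1 = 4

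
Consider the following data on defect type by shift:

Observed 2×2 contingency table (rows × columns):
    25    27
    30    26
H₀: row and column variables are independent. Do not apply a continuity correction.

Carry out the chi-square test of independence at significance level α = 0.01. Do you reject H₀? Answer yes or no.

reject H₀: no

Row totals [52, 56], col totals [55, 53], n=108
χ² = (25−26.48)²/26.48 + (27−25.52)²/25.52 + (30−28.52)²/28.52 + (26−27.48)²/27.48 = 0.3257
df = 1
p-value (upper-tail) = 0.56819
At α=0.01: p ≥ α → fail to reject H₀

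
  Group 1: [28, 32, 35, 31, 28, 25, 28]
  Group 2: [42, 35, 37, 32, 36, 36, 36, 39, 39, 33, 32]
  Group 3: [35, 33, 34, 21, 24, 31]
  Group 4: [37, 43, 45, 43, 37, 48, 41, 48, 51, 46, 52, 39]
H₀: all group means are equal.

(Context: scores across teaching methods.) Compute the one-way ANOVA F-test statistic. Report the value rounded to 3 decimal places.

Group means [29.57, 36.09, 29.67, 44.17], grand mean 36.444
SSB = Σnᵢ(x̄ᵢ−x̄)² = 1323.266; SSW = ΣΣ(x−x̄ᵢ)² = 613.623
MSB = 1323.266/3 = 441.0885; MSW = 613.623/32 = 19.1757
F = MSB/MSW = 23.0024
df = (3, 32)

test statistic = 23.002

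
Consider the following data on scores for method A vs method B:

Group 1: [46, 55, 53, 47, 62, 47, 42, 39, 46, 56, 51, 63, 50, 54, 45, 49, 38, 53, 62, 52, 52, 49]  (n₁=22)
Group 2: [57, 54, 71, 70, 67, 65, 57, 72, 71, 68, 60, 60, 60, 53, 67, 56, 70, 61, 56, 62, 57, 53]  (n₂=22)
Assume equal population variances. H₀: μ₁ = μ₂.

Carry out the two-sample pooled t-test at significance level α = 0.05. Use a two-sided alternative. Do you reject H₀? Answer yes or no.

reject H₀: yes

x̄₁=50.500, s₁=6.767, n₁=22
x̄₂=62.136, s₂=6.439, n₂=22
s_p² = [21·6.767² + 21·6.439²]/42 = 43.6212
SE = √(s_p²·(1/22+1/22)) = 1.9914
t = (50.500−62.136)/1.9914 = -5.8434
df = 42
p-value (two-sided) = 0.00000
At α=0.05: p < α → reject H₀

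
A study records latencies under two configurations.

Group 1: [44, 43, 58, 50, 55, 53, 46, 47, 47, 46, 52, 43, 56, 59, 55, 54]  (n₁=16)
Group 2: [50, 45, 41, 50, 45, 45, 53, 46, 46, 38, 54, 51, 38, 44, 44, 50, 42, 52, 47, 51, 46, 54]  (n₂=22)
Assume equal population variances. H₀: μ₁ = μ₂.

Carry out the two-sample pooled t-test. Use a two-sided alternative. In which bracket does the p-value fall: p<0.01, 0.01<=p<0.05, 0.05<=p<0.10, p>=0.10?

x̄₁=50.500, s₁=5.416, n₁=16
x̄₂=46.909, s₂=4.750, n₂=22
s_p² = [15·5.416² + 21·4.750²]/36 = 25.3838
SE = √(s_p²·(1/16+1/22)) = 1.6554
t = (50.500−46.909)/1.6554 = 2.1692
df = 36
p-value (two-sided) = 0.03675
→ bracket: 0.01<=p<0.05

p-value bracket: 0.01<=p<0.05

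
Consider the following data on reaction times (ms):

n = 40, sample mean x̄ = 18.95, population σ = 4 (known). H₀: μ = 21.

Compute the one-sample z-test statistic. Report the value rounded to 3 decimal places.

test statistic = -3.241

SE = σ/√n = 4/√40 = 0.6325
z = (x̄−μ₀)/SE = (18.95−21)/0.6325 = -3.2413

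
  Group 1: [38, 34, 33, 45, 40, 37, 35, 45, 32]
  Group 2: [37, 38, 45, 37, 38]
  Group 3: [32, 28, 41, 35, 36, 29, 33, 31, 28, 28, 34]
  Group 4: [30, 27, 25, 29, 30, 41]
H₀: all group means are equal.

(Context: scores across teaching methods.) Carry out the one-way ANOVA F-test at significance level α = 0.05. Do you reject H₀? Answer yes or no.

reject H₀: yes

Group means [37.67, 39.00, 32.27, 30.33], grand mean 34.548
SSB = Σnᵢ(x̄ᵢ−x̄)² = 350.162; SSW = ΣΣ(x−x̄ᵢ)² = 557.515
MSB = 350.162/3 = 116.7208; MSW = 557.515/27 = 20.6487
F = MSB/MSW = 5.6527
df = (3, 27)
p-value (upper-tail) = 0.00386
At α=0.05: p < α → reject H₀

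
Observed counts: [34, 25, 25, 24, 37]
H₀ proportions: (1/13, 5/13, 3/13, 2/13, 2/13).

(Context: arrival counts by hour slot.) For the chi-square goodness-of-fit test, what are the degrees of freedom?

degrees of freedom = 4

df = k − 1 = 5 − 1 = 4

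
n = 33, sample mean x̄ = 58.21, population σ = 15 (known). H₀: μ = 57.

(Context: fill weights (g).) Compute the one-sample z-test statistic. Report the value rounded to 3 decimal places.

test statistic = 0.463

SE = σ/√n = 15/√33 = 2.6112
z = (x̄−μ₀)/SE = (58.21−57)/2.6112 = 0.4634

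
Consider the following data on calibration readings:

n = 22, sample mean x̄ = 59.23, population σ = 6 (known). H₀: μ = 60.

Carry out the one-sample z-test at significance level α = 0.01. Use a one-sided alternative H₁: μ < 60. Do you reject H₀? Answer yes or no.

SE = σ/√n = 6/√22 = 1.2792
z = (x̄−μ₀)/SE = (59.23−60)/1.2792 = -0.6019
p-value (one-sided, H₁ less) = 0.27361
At α=0.01: p ≥ α → fail to reject H₀

reject H₀: no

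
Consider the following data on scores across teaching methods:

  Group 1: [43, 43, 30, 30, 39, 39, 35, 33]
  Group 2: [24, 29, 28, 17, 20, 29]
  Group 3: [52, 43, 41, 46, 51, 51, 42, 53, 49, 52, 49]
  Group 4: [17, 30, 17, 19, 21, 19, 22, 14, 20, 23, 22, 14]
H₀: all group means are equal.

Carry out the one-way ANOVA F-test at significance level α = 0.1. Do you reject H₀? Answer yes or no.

Group means [36.50, 24.50, 48.09, 19.83], grand mean 32.595
SSB = Σnᵢ(x̄ᵢ−x̄)² = 5110.843; SSW = ΣΣ(x−x̄ᵢ)² = 726.076
MSB = 5110.843/3 = 1703.6144; MSW = 726.076/33 = 22.0023
F = MSB/MSW = 77.4289
df = (3, 33)
p-value (upper-tail) = 0.00000
At α=0.1: p < α → reject H₀

reject H₀: yes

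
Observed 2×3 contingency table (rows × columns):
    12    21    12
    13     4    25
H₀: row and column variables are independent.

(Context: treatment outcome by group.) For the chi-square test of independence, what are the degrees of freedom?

df = (r−1)(c−1) = (2−1)·(3−1) = 2

degrees of freedom = 2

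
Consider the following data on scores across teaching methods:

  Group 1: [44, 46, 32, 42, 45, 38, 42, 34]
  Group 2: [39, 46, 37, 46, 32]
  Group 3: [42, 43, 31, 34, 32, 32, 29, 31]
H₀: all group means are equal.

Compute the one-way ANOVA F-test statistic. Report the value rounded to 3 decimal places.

Group means [40.38, 40.00, 34.25], grand mean 37.952
SSB = Σnᵢ(x̄ᵢ−x̄)² = 177.577; SSW = ΣΣ(x−x̄ᵢ)² = 529.375
MSB = 177.577/2 = 88.7887; MSW = 529.375/18 = 29.4097
F = MSB/MSW = 3.0190
df = (2, 18)

test statistic = 3.019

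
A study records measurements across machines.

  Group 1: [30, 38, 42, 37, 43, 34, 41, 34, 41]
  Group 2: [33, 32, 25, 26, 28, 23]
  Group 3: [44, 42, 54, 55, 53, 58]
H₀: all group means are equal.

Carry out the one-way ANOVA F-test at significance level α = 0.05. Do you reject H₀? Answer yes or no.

Group means [37.78, 27.83, 51.00], grand mean 38.714
SSB = Σnᵢ(x̄ᵢ−x̄)² = 1623.897; SSW = ΣΣ(x−x̄ᵢ)² = 442.389
MSB = 1623.897/2 = 811.9484; MSW = 442.389/18 = 24.5772
F = MSB/MSW = 33.0367
df = (2, 18)
p-value (upper-tail) = 0.00000
At α=0.05: p < α → reject H₀

reject H₀: yes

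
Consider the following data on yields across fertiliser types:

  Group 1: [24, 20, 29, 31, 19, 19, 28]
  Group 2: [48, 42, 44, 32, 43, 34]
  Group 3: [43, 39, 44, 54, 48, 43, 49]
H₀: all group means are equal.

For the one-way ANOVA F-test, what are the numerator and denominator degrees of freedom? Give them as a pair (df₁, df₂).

k = 3 groups, N = 20 total
df = (k−1, N−k) = (3−1, 20−3) = (2, 17)

degrees of freedom = [2, 17]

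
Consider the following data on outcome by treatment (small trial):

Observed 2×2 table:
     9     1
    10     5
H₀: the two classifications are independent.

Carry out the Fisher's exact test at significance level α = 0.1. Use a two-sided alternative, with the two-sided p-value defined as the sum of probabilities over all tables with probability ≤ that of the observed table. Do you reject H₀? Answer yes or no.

reject H₀: no

Margins: r₁=10, r₂=15, c₁=19, c₂=6, n=25
p_obs = C(10,9)·C(15,10)/C(25,19); sum pmf over tables with pmf ≤ p_obs
p-value (two-sided) = 0.34486
At α=0.1: p ≥ α → fail to reject H₀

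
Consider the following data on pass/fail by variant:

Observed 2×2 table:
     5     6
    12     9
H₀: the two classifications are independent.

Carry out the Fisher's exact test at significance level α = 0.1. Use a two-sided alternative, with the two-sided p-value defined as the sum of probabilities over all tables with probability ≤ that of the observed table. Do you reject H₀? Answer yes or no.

reject H₀: no

Margins: r₁=11, r₂=21, c₁=17, c₂=15, n=32
p_obs = C(11,5)·C(21,12)/C(32,17); sum pmf over tables with pmf ≤ p_obs
p-value (two-sided) = 0.71195
At α=0.1: p ≥ α → fail to reject H₀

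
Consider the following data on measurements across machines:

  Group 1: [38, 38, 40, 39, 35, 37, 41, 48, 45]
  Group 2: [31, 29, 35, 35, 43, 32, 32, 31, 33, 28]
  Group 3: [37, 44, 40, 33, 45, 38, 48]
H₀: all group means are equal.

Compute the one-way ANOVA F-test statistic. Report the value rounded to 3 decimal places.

Group means [40.11, 32.90, 40.71], grand mean 37.500
SSB = Σnᵢ(x̄ᵢ−x̄)² = 345.283; SSW = ΣΣ(x−x̄ᵢ)² = 455.217
MSB = 345.283/2 = 172.6413; MSW = 455.217/23 = 19.7921
F = MSB/MSW = 8.7228
df = (2, 23)

test statistic = 8.723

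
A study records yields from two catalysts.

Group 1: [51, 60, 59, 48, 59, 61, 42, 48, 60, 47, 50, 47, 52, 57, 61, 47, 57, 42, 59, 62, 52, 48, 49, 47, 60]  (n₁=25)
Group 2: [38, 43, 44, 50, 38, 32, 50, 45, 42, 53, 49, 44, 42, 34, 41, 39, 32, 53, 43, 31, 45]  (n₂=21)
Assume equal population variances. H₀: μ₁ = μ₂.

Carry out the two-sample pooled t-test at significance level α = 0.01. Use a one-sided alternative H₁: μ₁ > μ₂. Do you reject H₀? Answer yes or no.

reject H₀: yes

x̄₁=53.000, s₁=6.416, n₁=25
x̄₂=42.286, s₂=6.604, n₂=21
s_p² = [24·6.416² + 20·6.604²]/44 = 42.2792
SE = √(s_p²·(1/25+1/21)) = 1.9247
t = (53.000−42.286)/1.9247 = 5.5667
df = 44
p-value (one-sided, H₁ greater) = 0.00000
At α=0.01: p < α → reject H₀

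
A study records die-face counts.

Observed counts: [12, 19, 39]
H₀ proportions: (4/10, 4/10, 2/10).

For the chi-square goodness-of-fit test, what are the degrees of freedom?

degrees of freedom = 2

df = k − 1 = 3 − 1 = 2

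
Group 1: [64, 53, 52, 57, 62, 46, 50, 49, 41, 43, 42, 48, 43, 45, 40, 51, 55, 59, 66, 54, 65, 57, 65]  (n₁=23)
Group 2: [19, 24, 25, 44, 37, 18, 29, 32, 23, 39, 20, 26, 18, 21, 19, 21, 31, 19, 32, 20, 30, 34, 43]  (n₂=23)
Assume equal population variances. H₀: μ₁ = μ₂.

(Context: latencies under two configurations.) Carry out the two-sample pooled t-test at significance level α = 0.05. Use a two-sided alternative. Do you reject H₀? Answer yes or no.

x̄₁=52.478, s₁=8.333, n₁=23
x̄₂=27.130, s₂=8.176, n₂=23
s_p² = [22·8.333² + 22·8.176²]/44 = 68.1443
SE = √(s_p²·(1/23+1/23)) = 2.4343
t = (52.478−27.130)/2.4343 = 10.4130
df = 44
p-value (two-sided) = 0.00000
At α=0.05: p < α → reject H₀

reject H₀: yes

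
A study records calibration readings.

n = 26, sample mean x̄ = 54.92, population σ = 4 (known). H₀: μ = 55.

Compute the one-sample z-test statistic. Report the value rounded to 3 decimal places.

test statistic = -0.102

SE = σ/√n = 4/√26 = 0.7845
z = (x̄−μ₀)/SE = (54.92−55)/0.7845 = -0.1020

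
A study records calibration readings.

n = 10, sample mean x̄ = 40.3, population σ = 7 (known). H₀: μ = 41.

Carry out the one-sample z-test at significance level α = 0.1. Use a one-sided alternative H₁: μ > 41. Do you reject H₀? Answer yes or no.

SE = σ/√n = 7/√10 = 2.2136
z = (x̄−μ₀)/SE = (40.3−41)/2.2136 = -0.3162
p-value (one-sided, H₁ greater) = 0.62409
At α=0.1: p ≥ α → fail to reject H₀

reject H₀: no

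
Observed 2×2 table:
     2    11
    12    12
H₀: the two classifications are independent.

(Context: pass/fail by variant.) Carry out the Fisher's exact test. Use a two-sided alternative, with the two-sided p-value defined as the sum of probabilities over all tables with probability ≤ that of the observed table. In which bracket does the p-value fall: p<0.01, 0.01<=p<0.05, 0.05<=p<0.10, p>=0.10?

p-value bracket: 0.05<=p<0.10

Margins: r₁=13, r₂=24, c₁=14, c₂=23, n=37
p_obs = C(13,2)·C(24,12)/C(37,14); sum pmf over tables with pmf ≤ p_obs
p-value (two-sided) = 0.07404
→ bracket: 0.05<=p<0.10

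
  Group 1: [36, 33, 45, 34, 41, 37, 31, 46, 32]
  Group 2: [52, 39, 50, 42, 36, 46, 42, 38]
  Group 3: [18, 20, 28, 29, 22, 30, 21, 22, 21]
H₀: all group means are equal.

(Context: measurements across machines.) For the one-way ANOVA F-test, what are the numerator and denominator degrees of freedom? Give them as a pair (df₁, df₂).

k = 3 groups, N = 26 total
df = (k−1, N−k) = (3−1, 26−3) = (2, 23)

degrees of freedom = [2, 23]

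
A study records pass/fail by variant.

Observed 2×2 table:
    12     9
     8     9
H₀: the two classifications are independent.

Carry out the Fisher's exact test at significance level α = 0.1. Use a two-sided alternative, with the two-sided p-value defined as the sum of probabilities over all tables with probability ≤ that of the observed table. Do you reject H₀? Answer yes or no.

reject H₀: no

Margins: r₁=21, r₂=17, c₁=20, c₂=18, n=38
p_obs = C(21,12)·C(17,8)/C(38,20); sum pmf over tables with pmf ≤ p_obs
p-value (two-sided) = 0.74464
At α=0.1: p ≥ α → fail to reject H₀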